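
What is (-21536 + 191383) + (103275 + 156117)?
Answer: 429239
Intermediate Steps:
(-21536 + 191383) + (103275 + 156117) = 169847 + 259392 = 429239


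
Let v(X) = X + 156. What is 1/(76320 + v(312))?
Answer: 1/76788 ≈ 1.3023e-5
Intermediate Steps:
v(X) = 156 + X
1/(76320 + v(312)) = 1/(76320 + (156 + 312)) = 1/(76320 + 468) = 1/76788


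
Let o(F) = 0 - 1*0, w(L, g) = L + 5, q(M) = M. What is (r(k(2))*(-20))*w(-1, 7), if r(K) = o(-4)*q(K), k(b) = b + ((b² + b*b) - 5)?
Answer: 0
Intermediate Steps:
w(L, g) = 5 + L
o(F) = 0 (o(F) = 0 + 0 = 0)
k(b) = -5 + b + 2*b² (k(b) = b + ((b² + b²) - 5) = b + (2*b² - 5) = b + (-5 + 2*b²) = -5 + b + 2*b²)
r(K) = 0 (r(K) = 0*K = 0)
(r(k(2))*(-20))*w(-1, 7) = (0*(-20))*(5 - 1) = 0*4 = 0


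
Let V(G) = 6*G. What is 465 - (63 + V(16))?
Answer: 306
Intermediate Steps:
465 - (63 + V(16)) = 465 - (63 + 6*16) = 465 - (63 + 96) = 465 - 1*159 = 465 - 159 = 306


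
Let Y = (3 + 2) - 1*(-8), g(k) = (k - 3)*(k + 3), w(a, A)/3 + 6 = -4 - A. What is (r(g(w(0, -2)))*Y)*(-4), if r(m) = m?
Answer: -29484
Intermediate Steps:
w(a, A) = -30 - 3*A (w(a, A) = -18 + 3*(-4 - A) = -18 + (-12 - 3*A) = -30 - 3*A)
g(k) = (-3 + k)*(3 + k)
Y = 13 (Y = 5 + 8 = 13)
(r(g(w(0, -2)))*Y)*(-4) = ((-9 + (-30 - 3*(-2))**2)*13)*(-4) = ((-9 + (-30 + 6)**2)*13)*(-4) = ((-9 + (-24)**2)*13)*(-4) = ((-9 + 576)*13)*(-4) = (567*13)*(-4) = 7371*(-4) = -29484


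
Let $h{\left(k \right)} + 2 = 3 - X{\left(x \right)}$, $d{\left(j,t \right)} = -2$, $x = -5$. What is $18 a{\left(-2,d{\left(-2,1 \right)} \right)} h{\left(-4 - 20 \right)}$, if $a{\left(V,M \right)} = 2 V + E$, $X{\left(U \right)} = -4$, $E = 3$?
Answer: $-90$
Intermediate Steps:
$h{\left(k \right)} = 5$ ($h{\left(k \right)} = -2 + \left(3 - -4\right) = -2 + \left(3 + 4\right) = -2 + 7 = 5$)
$a{\left(V,M \right)} = 3 + 2 V$ ($a{\left(V,M \right)} = 2 V + 3 = 3 + 2 V$)
$18 a{\left(-2,d{\left(-2,1 \right)} \right)} h{\left(-4 - 20 \right)} = 18 \left(3 + 2 \left(-2\right)\right) 5 = 18 \left(3 - 4\right) 5 = 18 \left(-1\right) 5 = \left(-18\right) 5 = -90$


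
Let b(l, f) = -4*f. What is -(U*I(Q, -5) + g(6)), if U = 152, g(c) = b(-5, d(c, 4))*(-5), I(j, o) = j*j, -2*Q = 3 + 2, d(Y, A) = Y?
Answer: -1070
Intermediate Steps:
Q = -5/2 (Q = -(3 + 2)/2 = -½*5 = -5/2 ≈ -2.5000)
I(j, o) = j²
g(c) = 20*c (g(c) = -4*c*(-5) = 20*c)
-(U*I(Q, -5) + g(6)) = -(152*(-5/2)² + 20*6) = -(152*(25/4) + 120) = -(950 + 120) = -1*1070 = -1070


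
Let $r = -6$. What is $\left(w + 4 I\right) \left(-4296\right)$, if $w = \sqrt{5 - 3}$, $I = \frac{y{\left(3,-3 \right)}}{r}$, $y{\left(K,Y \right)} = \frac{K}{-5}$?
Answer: $- \frac{8592}{5} - 4296 \sqrt{2} \approx -7793.9$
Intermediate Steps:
$y{\left(K,Y \right)} = - \frac{K}{5}$ ($y{\left(K,Y \right)} = K \left(- \frac{1}{5}\right) = - \frac{K}{5}$)
$I = \frac{1}{10}$ ($I = \frac{\left(- \frac{1}{5}\right) 3}{-6} = \left(- \frac{3}{5}\right) \left(- \frac{1}{6}\right) = \frac{1}{10} \approx 0.1$)
$w = \sqrt{2}$ ($w = \sqrt{5 - 3} = \sqrt{2} \approx 1.4142$)
$\left(w + 4 I\right) \left(-4296\right) = \left(\sqrt{2} + 4 \cdot \frac{1}{10}\right) \left(-4296\right) = \left(\sqrt{2} + \frac{2}{5}\right) \left(-4296\right) = \left(\frac{2}{5} + \sqrt{2}\right) \left(-4296\right) = - \frac{8592}{5} - 4296 \sqrt{2}$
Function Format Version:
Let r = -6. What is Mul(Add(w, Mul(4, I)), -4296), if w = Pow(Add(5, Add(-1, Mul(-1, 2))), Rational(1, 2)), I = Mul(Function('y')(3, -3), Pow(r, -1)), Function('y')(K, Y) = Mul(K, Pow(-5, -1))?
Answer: Add(Rational(-8592, 5), Mul(-4296, Pow(2, Rational(1, 2)))) ≈ -7793.9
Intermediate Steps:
Function('y')(K, Y) = Mul(Rational(-1, 5), K) (Function('y')(K, Y) = Mul(K, Rational(-1, 5)) = Mul(Rational(-1, 5), K))
I = Rational(1, 10) (I = Mul(Mul(Rational(-1, 5), 3), Pow(-6, -1)) = Mul(Rational(-3, 5), Rational(-1, 6)) = Rational(1, 10) ≈ 0.10000)
w = Pow(2, Rational(1, 2)) (w = Pow(Add(5, Add(-1, -2)), Rational(1, 2)) = Pow(Add(5, -3), Rational(1, 2)) = Pow(2, Rational(1, 2)) ≈ 1.4142)
Mul(Add(w, Mul(4, I)), -4296) = Mul(Add(Pow(2, Rational(1, 2)), Mul(4, Rational(1, 10))), -4296) = Mul(Add(Pow(2, Rational(1, 2)), Rational(2, 5)), -4296) = Mul(Add(Rational(2, 5), Pow(2, Rational(1, 2))), -4296) = Add(Rational(-8592, 5), Mul(-4296, Pow(2, Rational(1, 2))))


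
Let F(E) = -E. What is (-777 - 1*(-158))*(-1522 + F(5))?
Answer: 945213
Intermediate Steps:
(-777 - 1*(-158))*(-1522 + F(5)) = (-777 - 1*(-158))*(-1522 - 1*5) = (-777 + 158)*(-1522 - 5) = -619*(-1527) = 945213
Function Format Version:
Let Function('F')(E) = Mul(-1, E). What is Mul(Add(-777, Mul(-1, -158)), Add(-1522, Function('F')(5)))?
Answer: 945213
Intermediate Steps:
Mul(Add(-777, Mul(-1, -158)), Add(-1522, Function('F')(5))) = Mul(Add(-777, Mul(-1, -158)), Add(-1522, Mul(-1, 5))) = Mul(Add(-777, 158), Add(-1522, -5)) = Mul(-619, -1527) = 945213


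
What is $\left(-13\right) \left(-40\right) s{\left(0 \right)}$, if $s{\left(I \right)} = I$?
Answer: $0$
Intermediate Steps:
$\left(-13\right) \left(-40\right) s{\left(0 \right)} = \left(-13\right) \left(-40\right) 0 = 520 \cdot 0 = 0$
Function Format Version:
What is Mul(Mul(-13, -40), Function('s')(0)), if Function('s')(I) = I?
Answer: 0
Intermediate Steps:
Mul(Mul(-13, -40), Function('s')(0)) = Mul(Mul(-13, -40), 0) = Mul(520, 0) = 0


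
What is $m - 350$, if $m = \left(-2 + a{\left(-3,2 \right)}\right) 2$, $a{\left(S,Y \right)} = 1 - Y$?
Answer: $-356$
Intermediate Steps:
$m = -6$ ($m = \left(-2 + \left(1 - 2\right)\right) 2 = \left(-2 - 1\right) 2 = \left(-3\right) 2 = -6$)
$m - 350 = -6 - 350 = -356$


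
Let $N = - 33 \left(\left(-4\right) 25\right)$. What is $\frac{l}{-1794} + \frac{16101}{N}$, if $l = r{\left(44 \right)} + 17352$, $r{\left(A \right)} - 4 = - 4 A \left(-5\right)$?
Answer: $- \frac{5215601}{986700} \approx -5.2859$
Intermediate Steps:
$r{\left(A \right)} = 4 + 20 A$ ($r{\left(A \right)} = 4 + - 4 A \left(-5\right) = 4 + 20 A$)
$N = 3300$ ($N = \left(-33\right) \left(-100\right) = 3300$)
$l = 18236$ ($l = \left(4 + 20 \cdot 44\right) + 17352 = \left(4 + 880\right) + 17352 = 884 + 17352 = 18236$)
$\frac{l}{-1794} + \frac{16101}{N} = \frac{18236}{-1794} + \frac{16101}{3300} = 18236 \left(- \frac{1}{1794}\right) + 16101 \cdot \frac{1}{3300} = - \frac{9118}{897} + \frac{5367}{1100} = - \frac{5215601}{986700}$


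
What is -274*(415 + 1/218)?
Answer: -12394527/109 ≈ -1.1371e+5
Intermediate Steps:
-274*(415 + 1/218) = -274*90471/218 = -12394527/109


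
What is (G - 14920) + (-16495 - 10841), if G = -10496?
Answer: -52752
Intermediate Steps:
(G - 14920) + (-16495 - 10841) = (-10496 - 14920) + (-16495 - 10841) = -25416 - 27336 = -52752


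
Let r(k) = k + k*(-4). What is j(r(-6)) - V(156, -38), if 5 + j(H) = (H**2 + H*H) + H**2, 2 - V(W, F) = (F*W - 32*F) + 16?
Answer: -3731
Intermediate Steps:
r(k) = -3*k (r(k) = k - 4*k = -3*k)
V(W, F) = -14 + 32*F - F*W (V(W, F) = 2 - ((F*W - 32*F) + 16) = 2 - ((-32*F + F*W) + 16) = 2 - (16 - 32*F + F*W) = 2 + (-16 + 32*F - F*W) = -14 + 32*F - F*W)
j(H) = -5 + 3*H**2 (j(H) = -5 + ((H**2 + H*H) + H**2) = -5 + ((H**2 + H**2) + H**2) = -5 + (2*H**2 + H**2) = -5 + 3*H**2)
j(r(-6)) - V(156, -38) = (-5 + 3*(-3*(-6))**2) - (-14 + 32*(-38) - 1*(-38)*156) = (-5 + 3*18**2) - (-14 - 1216 + 5928) = (-5 + 3*324) - 1*4698 = (-5 + 972) - 4698 = 967 - 4698 = -3731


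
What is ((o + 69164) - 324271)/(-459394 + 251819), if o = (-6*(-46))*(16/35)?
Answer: 8924329/7265125 ≈ 1.2284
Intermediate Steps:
o = 4416/35 (o = 276*(16*(1/35)) = 276*(16/35) = 4416/35 ≈ 126.17)
((o + 69164) - 324271)/(-459394 + 251819) = ((4416/35 + 69164) - 324271)/(-459394 + 251819) = (2425156/35 - 324271)/(-207575) = -8924329/35*(-1/207575) = 8924329/7265125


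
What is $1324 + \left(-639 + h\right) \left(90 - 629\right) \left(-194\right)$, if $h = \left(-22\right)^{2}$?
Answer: $-16206406$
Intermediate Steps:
$h = 484$
$1324 + \left(-639 + h\right) \left(90 - 629\right) \left(-194\right) = 1324 + \left(-639 + 484\right) \left(90 - 629\right) \left(-194\right) = 1324 + \left(-155\right) \left(-539\right) \left(-194\right) = 1324 + 83545 \left(-194\right) = 1324 - 16207730 = -16206406$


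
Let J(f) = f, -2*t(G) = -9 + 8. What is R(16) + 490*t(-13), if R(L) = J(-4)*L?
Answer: 181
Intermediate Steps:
t(G) = 1/2 (t(G) = -(-9 + 8)/2 = -1/2*(-1) = 1/2)
R(L) = -4*L
R(16) + 490*t(-13) = -4*16 + 490*(1/2) = -64 + 245 = 181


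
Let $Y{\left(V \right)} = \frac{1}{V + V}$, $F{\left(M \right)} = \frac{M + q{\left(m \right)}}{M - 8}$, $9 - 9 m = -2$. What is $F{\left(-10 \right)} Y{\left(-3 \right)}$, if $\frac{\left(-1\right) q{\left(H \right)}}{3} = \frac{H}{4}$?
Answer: $- \frac{131}{1296} \approx -0.10108$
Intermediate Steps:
$m = \frac{11}{9}$ ($m = 1 - - \frac{2}{9} = 1 + \frac{2}{9} = \frac{11}{9} \approx 1.2222$)
$q{\left(H \right)} = - \frac{3 H}{4}$ ($q{\left(H \right)} = - 3 \frac{H}{4} = - \frac{3 H}{4}$)
$F{\left(M \right)} = \frac{- \frac{11}{12} + M}{-8 + M}$ ($F{\left(M \right)} = \frac{M - \frac{11}{12}}{M - 8} = \frac{M - \frac{11}{12}}{-8 + M} = \frac{- \frac{11}{12} + M}{-8 + M}$)
$Y{\left(V \right)} = \frac{1}{2 V}$
$F{\left(-10 \right)} Y{\left(-3 \right)} = \frac{- \frac{11}{12} - 10}{-8 - 10} \frac{1}{2 \left(-3\right)} = \frac{1}{-18} \left(- \frac{131}{12}\right) \frac{1}{2} \left(- \frac{1}{3}\right) = \left(- \frac{1}{18}\right) \left(- \frac{131}{12}\right) \left(- \frac{1}{6}\right) = \frac{131}{216} \left(- \frac{1}{6}\right) = - \frac{131}{1296}$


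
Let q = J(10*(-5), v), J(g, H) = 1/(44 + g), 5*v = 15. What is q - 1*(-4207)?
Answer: 25241/6 ≈ 4206.8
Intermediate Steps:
v = 3 (v = (⅕)*15 = 3)
q = -⅙ (q = 1/(44 + 10*(-5)) = 1/(44 - 50) = 1/(-6) = -⅙ ≈ -0.16667)
q - 1*(-4207) = -⅙ - 1*(-4207) = -⅙ + 4207 = 25241/6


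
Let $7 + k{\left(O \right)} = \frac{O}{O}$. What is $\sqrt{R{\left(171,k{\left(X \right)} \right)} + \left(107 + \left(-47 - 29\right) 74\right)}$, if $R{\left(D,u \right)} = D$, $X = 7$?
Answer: $9 i \sqrt{66} \approx 73.116 i$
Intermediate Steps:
$k{\left(O \right)} = -6$ ($k{\left(O \right)} = -7 + \frac{O}{O} = -7 + 1 = -6$)
$\sqrt{R{\left(171,k{\left(X \right)} \right)} + \left(107 + \left(-47 - 29\right) 74\right)} = \sqrt{171 + \left(107 + \left(-47 - 29\right) 74\right)} = \sqrt{171 + \left(107 - 5624\right)} = \sqrt{171 - 5517} = \sqrt{-5346} = 9 i \sqrt{66}$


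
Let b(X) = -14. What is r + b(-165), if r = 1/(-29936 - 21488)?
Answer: -719937/51424 ≈ -14.000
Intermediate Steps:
r = -1/51424 (r = 1/(-51424) = -1/51424 ≈ -1.9446e-5)
r + b(-165) = -1/51424 - 14 = -719937/51424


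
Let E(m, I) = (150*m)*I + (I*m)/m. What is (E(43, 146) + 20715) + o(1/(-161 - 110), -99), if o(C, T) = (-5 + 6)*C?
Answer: 260854030/271 ≈ 9.6256e+5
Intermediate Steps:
o(C, T) = C (o(C, T) = 1*C = C)
E(m, I) = I + 150*I*m (E(m, I) = 150*I*m + I = I + 150*I*m)
(E(43, 146) + 20715) + o(1/(-161 - 110), -99) = (146*(1 + 150*43) + 20715) + 1/(-161 - 110) = (146*(1 + 6450) + 20715) + 1/(-271) = (146*6451 + 20715) - 1/271 = (941846 + 20715) - 1/271 = 962561 - 1/271 = 260854030/271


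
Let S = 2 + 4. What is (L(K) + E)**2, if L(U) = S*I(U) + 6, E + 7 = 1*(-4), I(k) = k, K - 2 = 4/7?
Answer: 5329/49 ≈ 108.76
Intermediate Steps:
K = 18/7 (K = 2 + 4/7 = 18/7 ≈ 2.5714)
S = 6
E = -11 (E = -7 + 1*(-4) = -7 - 4 = -11)
L(U) = 6 + 6*U (L(U) = 6*U + 6 = 6 + 6*U)
(L(K) + E)**2 = ((6 + 6*(18/7)) - 11)**2 = ((6 + 108/7) - 11)**2 = (150/7 - 11)**2 = (73/7)**2 = 5329/49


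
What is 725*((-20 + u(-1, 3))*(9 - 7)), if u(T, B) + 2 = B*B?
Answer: -18850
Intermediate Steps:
u(T, B) = -2 + B**2 (u(T, B) = -2 + B*B = -2 + B**2)
725*((-20 + u(-1, 3))*(9 - 7)) = 725*((-20 + (-2 + 3**2))*(9 - 7)) = 725*((-20 + (-2 + 9))*2) = 725*((-20 + 7)*2) = 725*(-13*2) = 725*(-26) = -18850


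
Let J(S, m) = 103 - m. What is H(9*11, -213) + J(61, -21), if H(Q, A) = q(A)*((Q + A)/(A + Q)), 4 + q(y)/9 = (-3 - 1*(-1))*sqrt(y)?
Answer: 88 - 18*I*sqrt(213) ≈ 88.0 - 262.7*I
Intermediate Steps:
q(y) = -36 - 18*sqrt(y) (q(y) = -36 + 9*((-3 - 1*(-1))*sqrt(y)) = -36 + 9*((-3 + 1)*sqrt(y)) = -36 + 9*(-2*sqrt(y)) = -36 - 18*sqrt(y))
H(Q, A) = -36 - 18*sqrt(A) (H(Q, A) = (-36 - 18*sqrt(A))*((Q + A)/(A + Q)) = (-36 - 18*sqrt(A))*((A + Q)/(A + Q)) = (-36 - 18*sqrt(A))*1 = -36 - 18*sqrt(A))
H(9*11, -213) + J(61, -21) = (-36 - 18*I*sqrt(213)) + (103 - 1*(-21)) = (-36 - 18*I*sqrt(213)) + (103 + 21) = (-36 - 18*I*sqrt(213)) + 124 = 88 - 18*I*sqrt(213)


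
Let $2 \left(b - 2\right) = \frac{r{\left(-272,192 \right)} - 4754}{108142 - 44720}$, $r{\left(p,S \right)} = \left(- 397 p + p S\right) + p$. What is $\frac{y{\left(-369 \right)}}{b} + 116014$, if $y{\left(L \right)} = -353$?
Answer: $\frac{17636218988}{152211} \approx 1.1587 \cdot 10^{5}$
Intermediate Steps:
$r{\left(p,S \right)} = - 396 p + S p$ ($r{\left(p,S \right)} = \left(- 397 p + S p\right) + p = - 396 p + S p$)
$b = \frac{152211}{63422}$ ($b = 2 + \frac{\left(- 272 \left(-396 + 192\right) - 4754\right) \frac{1}{108142 - 44720}}{2} = 2 + \frac{\left(\left(-272\right) \left(-204\right) - 4754\right) \frac{1}{63422}}{2} = 2 + \frac{\left(55488 - 4754\right) \frac{1}{63422}}{2} = 2 + \frac{50734 \cdot \frac{1}{63422}}{2} = 2 + \frac{1}{2} \cdot \frac{25367}{31711} = 2 + \frac{25367}{63422} = \frac{152211}{63422} \approx 2.4$)
$\frac{y{\left(-369 \right)}}{b} + 116014 = - \frac{353}{\frac{152211}{63422}} + 116014 = \left(-353\right) \frac{63422}{152211} + 116014 = - \frac{22387966}{152211} + 116014 = \frac{17636218988}{152211}$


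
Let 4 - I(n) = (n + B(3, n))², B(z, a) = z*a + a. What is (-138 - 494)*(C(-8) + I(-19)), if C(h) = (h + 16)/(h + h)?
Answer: 5701588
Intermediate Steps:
B(z, a) = a + a*z (B(z, a) = a*z + a = a + a*z)
I(n) = 4 - 25*n² (I(n) = 4 - (n + n*(1 + 3))² = 4 - (n + n*4)² = 4 - (n + 4*n)² = 4 - (5*n)² = 4 - 25*n²)
C(h) = (16 + h)/(2*h) (C(h) = (16 + h)/((2*h)) = (16 + h)*(1/(2*h)) = (16 + h)/(2*h))
(-138 - 494)*(C(-8) + I(-19)) = (-138 - 494)*((½)*(16 - 8)/(-8) + (4 - 25*(-19)²)) = -632*((½)*(-⅛)*8 + (4 - 25*361)) = -632*(-½ + (4 - 9025)) = -632*(-½ - 9021) = -632*(-18043/2) = 5701588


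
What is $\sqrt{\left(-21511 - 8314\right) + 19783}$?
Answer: $i \sqrt{10042} \approx 100.21 i$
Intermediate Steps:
$\sqrt{\left(-21511 - 8314\right) + 19783} = \sqrt{-29825 + 19783} = \sqrt{-10042} = i \sqrt{10042}$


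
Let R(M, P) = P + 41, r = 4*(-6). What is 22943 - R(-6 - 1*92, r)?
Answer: 22926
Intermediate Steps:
r = -24
R(M, P) = 41 + P
22943 - R(-6 - 1*92, r) = 22943 - (41 - 24) = 22943 - 1*17 = 22943 - 17 = 22926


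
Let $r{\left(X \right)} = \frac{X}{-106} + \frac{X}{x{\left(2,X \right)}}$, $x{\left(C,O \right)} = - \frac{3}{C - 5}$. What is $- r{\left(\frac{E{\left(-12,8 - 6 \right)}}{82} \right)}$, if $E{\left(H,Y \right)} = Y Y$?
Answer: $- \frac{105}{2173} \approx -0.04832$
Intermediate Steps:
$E{\left(H,Y \right)} = Y^{2}$
$x{\left(C,O \right)} = - \frac{3}{-5 + C}$
$r{\left(X \right)} = \frac{105 X}{106}$ ($r{\left(X \right)} = \frac{X}{-106} + \frac{X}{\left(-3\right) \frac{1}{-5 + 2}} = X \left(- \frac{1}{106}\right) + \frac{X}{\left(-3\right) \frac{1}{-3}} = - \frac{X}{106} + \frac{X}{\left(-3\right) \left(- \frac{1}{3}\right)} = - \frac{X}{106} + \frac{X}{1} = - \frac{X}{106} + X 1 = - \frac{X}{106} + X = \frac{105 X}{106}$)
$- r{\left(\frac{E{\left(-12,8 - 6 \right)}}{82} \right)} = - \frac{105 \frac{\left(8 - 6\right)^{2}}{82}}{106} = - \frac{105 \left(8 - 6\right)^{2} \cdot \frac{1}{82}}{106} = - \frac{105 \cdot 2^{2} \cdot \frac{1}{82}}{106} = - \frac{105 \cdot 4 \cdot \frac{1}{82}}{106} = - \frac{105 \cdot 2}{106 \cdot 41} = \left(-1\right) \frac{105}{2173} = - \frac{105}{2173}$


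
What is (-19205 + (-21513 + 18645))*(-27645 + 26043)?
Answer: 35360946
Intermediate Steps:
(-19205 + (-21513 + 18645))*(-27645 + 26043) = (-19205 - 2868)*(-1602) = -22073*(-1602) = 35360946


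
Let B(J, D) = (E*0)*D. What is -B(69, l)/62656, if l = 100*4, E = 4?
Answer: 0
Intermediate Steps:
l = 400
B(J, D) = 0 (B(J, D) = (4*0)*D = 0*D = 0)
-B(69, l)/62656 = -1*0/62656 = 0*(1/62656) = 0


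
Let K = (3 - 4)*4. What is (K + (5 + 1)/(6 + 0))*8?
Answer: -24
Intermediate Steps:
K = -4 (K = -1*4 = -4)
(K + (5 + 1)/(6 + 0))*8 = (-4 + (5 + 1)/(6 + 0))*8 = (-4 + 6/6)*8 = (-4 + 6*(⅙))*8 = (-4 + 1)*8 = -3*8 = -24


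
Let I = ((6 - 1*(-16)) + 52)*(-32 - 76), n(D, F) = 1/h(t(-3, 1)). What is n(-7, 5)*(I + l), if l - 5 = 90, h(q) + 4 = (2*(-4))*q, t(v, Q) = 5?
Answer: 7897/44 ≈ 179.48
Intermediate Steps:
h(q) = -4 - 8*q (h(q) = -4 + (2*(-4))*q = -4 - 8*q)
n(D, F) = -1/44 (n(D, F) = 1/(-4 - 8*5) = 1/(-4 - 40) = 1/(-44) = 1*(-1/44) = -1/44)
l = 95 (l = 5 + 90 = 95)
I = -7992 (I = ((6 + 16) + 52)*(-108) = (22 + 52)*(-108) = 74*(-108) = -7992)
n(-7, 5)*(I + l) = -(-7992 + 95)/44 = -1/44*(-7897) = 7897/44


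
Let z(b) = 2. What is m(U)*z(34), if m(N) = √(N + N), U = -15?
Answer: 2*I*√30 ≈ 10.954*I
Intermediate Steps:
m(N) = √2*√N (m(N) = √(2*N) = √2*√N)
m(U)*z(34) = (√2*√(-15))*2 = (√2*(I*√15))*2 = (I*√30)*2 = 2*I*√30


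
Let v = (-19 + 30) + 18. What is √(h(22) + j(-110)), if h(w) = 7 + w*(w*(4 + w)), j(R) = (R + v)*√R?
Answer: 3*√(1399 - 9*I*√110) ≈ 112.27 - 3.7833*I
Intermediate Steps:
v = 29 (v = 11 + 18 = 29)
j(R) = √R*(29 + R) (j(R) = (R + 29)*√R = (29 + R)*√R = √R*(29 + R))
h(w) = 7 + w²*(4 + w)
√(h(22) + j(-110)) = √((7 + 22³ + 4*22²) + √(-110)*(29 - 110)) = √((7 + 10648 + 4*484) + (I*√110)*(-81)) = √((7 + 10648 + 1936) - 81*I*√110) = √(12591 - 81*I*√110)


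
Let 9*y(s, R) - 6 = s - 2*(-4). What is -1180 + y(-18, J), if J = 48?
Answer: -10624/9 ≈ -1180.4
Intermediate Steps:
y(s, R) = 14/9 + s/9 (y(s, R) = 2/3 + (s - 2*(-4))/9 = 2/3 + (s + 8)/9 = 2/3 + (8 + s)/9 = 2/3 + (8/9 + s/9) = 14/9 + s/9)
-1180 + y(-18, J) = -1180 + (14/9 + (1/9)*(-18)) = -1180 + (14/9 - 2) = -1180 - 4/9 = -10624/9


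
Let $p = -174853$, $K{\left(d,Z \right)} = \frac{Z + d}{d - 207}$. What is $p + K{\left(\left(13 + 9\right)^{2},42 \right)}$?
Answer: $- \frac{48433755}{277} \approx -1.7485 \cdot 10^{5}$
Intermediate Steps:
$K{\left(d,Z \right)} = \frac{Z + d}{-207 + d}$
$p + K{\left(\left(13 + 9\right)^{2},42 \right)} = -174853 + \frac{42 + \left(13 + 9\right)^{2}}{-207 + \left(13 + 9\right)^{2}} = -174853 + \frac{42 + 22^{2}}{-207 + 22^{2}} = -174853 + \frac{42 + 484}{-207 + 484} = -174853 + \frac{1}{277} \cdot 526 = -174853 + \frac{526}{277} = - \frac{48433755}{277}$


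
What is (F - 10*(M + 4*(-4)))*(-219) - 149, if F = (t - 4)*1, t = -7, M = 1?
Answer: -30590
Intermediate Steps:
F = -11 (F = (-7 - 4)*1 = -11*1 = -11)
(F - 10*(M + 4*(-4)))*(-219) - 149 = (-11 - 10*(1 + 4*(-4)))*(-219) - 149 = (-11 - 10*(1 - 16))*(-219) - 149 = (-11 - 10*(-15))*(-219) - 149 = (-11 - 1*(-150))*(-219) - 149 = (-11 + 150)*(-219) - 149 = 139*(-219) - 149 = -30441 - 149 = -30590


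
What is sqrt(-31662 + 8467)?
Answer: I*sqrt(23195) ≈ 152.3*I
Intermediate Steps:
sqrt(-31662 + 8467) = sqrt(-23195) = I*sqrt(23195)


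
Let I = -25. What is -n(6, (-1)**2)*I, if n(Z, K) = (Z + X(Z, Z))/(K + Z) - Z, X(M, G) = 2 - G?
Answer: -1000/7 ≈ -142.86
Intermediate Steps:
n(Z, K) = -Z + 2/(K + Z) (n(Z, K) = (Z + (2 - Z))/(K + Z) - Z = 2/(K + Z) - Z = -Z + 2/(K + Z))
-n(6, (-1)**2)*I = -(2 - 1*6**2 - 1*(-1)**2*6)/((-1)**2 + 6)*(-25) = -(2 - 1*36 - 1*1*6)/(1 + 6)*(-25) = -(2 - 36 - 6)/7*(-25) = -(1/7)*(-40)*(-25) = -(-40)*(-25)/7 = -1*1000/7 = -1000/7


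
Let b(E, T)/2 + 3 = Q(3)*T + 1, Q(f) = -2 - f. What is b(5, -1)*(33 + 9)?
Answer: 252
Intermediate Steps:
b(E, T) = -4 - 10*T (b(E, T) = -6 + 2*((-2 - 1*3)*T + 1) = -6 + 2*((-2 - 3)*T + 1) = -6 + 2*(-5*T + 1) = -6 + 2*(1 - 5*T) = -6 + (2 - 10*T) = -4 - 10*T)
b(5, -1)*(33 + 9) = (-4 - 10*(-1))*(33 + 9) = (-4 + 10)*42 = 6*42 = 252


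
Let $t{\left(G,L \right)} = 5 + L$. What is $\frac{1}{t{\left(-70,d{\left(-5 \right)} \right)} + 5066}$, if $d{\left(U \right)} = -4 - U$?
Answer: $\frac{1}{5072} \approx 0.00019716$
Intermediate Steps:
$\frac{1}{t{\left(-70,d{\left(-5 \right)} \right)} + 5066} = \frac{1}{\left(5 - -1\right) + 5066} = \frac{1}{\left(5 + \left(-4 + 5\right)\right) + 5066} = \frac{1}{\left(5 + 1\right) + 5066} = \frac{1}{6 + 5066} = \frac{1}{5072}$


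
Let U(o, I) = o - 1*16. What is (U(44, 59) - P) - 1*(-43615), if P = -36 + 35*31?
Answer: 42594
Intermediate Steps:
U(o, I) = -16 + o (U(o, I) = o - 16 = -16 + o)
P = 1049 (P = -36 + 1085 = 1049)
(U(44, 59) - P) - 1*(-43615) = ((-16 + 44) - 1*1049) - 1*(-43615) = (28 - 1049) + 43615 = -1021 + 43615 = 42594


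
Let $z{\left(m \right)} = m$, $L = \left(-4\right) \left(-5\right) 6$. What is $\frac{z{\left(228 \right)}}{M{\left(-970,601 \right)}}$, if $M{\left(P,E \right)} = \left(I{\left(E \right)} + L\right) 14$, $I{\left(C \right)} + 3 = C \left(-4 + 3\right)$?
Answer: $- \frac{57}{1694} \approx -0.033648$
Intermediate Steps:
$L = 120$ ($L = 20 \cdot 6 = 120$)
$I{\left(C \right)} = -3 - C$ ($I{\left(C \right)} = -3 + C \left(-4 + 3\right) = -3 + C \left(-1\right) = -3 - C$)
$M{\left(P,E \right)} = 1638 - 14 E$ ($M{\left(P,E \right)} = \left(\left(-3 - E\right) + 120\right) 14 = \left(117 - E\right) 14 = 1638 - 14 E$)
$\frac{z{\left(228 \right)}}{M{\left(-970,601 \right)}} = \frac{228}{1638 - 8414} = \frac{228}{-6776} = 228 \left(- \frac{1}{6776}\right) = - \frac{57}{1694}$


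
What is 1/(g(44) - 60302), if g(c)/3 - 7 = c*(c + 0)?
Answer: -1/54473 ≈ -1.8358e-5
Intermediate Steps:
g(c) = 21 + 3*c**2 (g(c) = 21 + 3*(c*(c + 0)) = 21 + 3*(c*c) = 21 + 3*c**2)
1/(g(44) - 60302) = 1/((21 + 3*44**2) - 60302) = 1/((21 + 3*1936) - 60302) = 1/((21 + 5808) - 60302) = 1/(5829 - 60302) = 1/(-54473) = -1/54473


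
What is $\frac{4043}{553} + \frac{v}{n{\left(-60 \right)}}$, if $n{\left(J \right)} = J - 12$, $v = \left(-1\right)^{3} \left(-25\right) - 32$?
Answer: $\frac{294967}{39816} \approx 7.4082$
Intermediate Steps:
$v = -7$ ($v = \left(-1\right) \left(-25\right) - 32 = 25 - 32 = -7$)
$n{\left(J \right)} = -12 + J$
$\frac{4043}{553} + \frac{v}{n{\left(-60 \right)}} = \frac{4043}{553} - \frac{7}{-12 - 60} = 4043 \cdot \frac{1}{553} - \frac{7}{-72} = \frac{4043}{553} - - \frac{7}{72} = \frac{4043}{553} + \frac{7}{72} = \frac{294967}{39816}$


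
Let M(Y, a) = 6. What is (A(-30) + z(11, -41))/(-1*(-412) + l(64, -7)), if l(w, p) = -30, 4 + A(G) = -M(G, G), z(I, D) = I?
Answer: 1/382 ≈ 0.0026178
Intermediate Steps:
A(G) = -10 (A(G) = -4 - 1*6 = -4 - 6 = -10)
(A(-30) + z(11, -41))/(-1*(-412) + l(64, -7)) = (-10 + 11)/(-1*(-412) - 30) = 1/(412 - 30) = 1/382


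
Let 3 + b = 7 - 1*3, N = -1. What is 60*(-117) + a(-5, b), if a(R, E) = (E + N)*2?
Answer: -7020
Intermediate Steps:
b = 1 (b = -3 + (7 - 1*3) = -3 + (7 - 3) = -3 + 4 = 1)
a(R, E) = -2 + 2*E (a(R, E) = (E - 1)*2 = (-1 + E)*2 = -2 + 2*E)
60*(-117) + a(-5, b) = 60*(-117) + (-2 + 2*1) = -7020 + (-2 + 2) = -7020 + 0 = -7020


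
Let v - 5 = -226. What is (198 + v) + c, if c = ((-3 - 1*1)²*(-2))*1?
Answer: -55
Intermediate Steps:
v = -221 (v = 5 - 226 = -221)
c = -32 (c = ((-3 - 1)²*(-2))*1 = ((-4)²*(-2))*1 = (16*(-2))*1 = -32*1 = -32)
(198 + v) + c = (198 - 221) - 32 = -23 - 32 = -55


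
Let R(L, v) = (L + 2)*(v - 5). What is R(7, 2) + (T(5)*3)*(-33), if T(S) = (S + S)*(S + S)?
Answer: -9927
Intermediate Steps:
T(S) = 4*S² (T(S) = (2*S)*(2*S) = 4*S²)
R(L, v) = (-5 + v)*(2 + L) (R(L, v) = (2 + L)*(-5 + v) = (-5 + v)*(2 + L))
R(7, 2) + (T(5)*3)*(-33) = (-10 - 5*7 + 2*2 + 7*2) + ((4*5²)*3)*(-33) = (-10 - 35 + 4 + 14) + ((4*25)*3)*(-33) = -27 + (100*3)*(-33) = -27 + 300*(-33) = -27 - 9900 = -9927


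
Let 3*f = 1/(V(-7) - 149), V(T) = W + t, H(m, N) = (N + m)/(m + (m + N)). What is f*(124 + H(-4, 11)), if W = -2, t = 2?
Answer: -379/1341 ≈ -0.28262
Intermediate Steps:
H(m, N) = (N + m)/(N + 2*m) (H(m, N) = (N + m)/(m + (N + m)) = (N + m)/(N + 2*m))
V(T) = 0 (V(T) = -2 + 2 = 0)
f = -1/447 (f = 1/(3*(0 - 149)) = (1/3)/(-149) = (1/3)*(-1/149) = -1/447 ≈ -0.0022371)
f*(124 + H(-4, 11)) = -(124 + (11 - 4)/(11 + 2*(-4)))/447 = -(124 + 7/(11 - 8))/447 = -(124 + 7/3)/447 = -1/447*379/3 = -379/1341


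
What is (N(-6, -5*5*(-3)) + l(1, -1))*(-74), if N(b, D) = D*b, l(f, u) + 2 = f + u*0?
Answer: 33374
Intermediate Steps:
l(f, u) = -2 + f (l(f, u) = -2 + (f + u*0) = -2 + (f + 0) = -2 + f)
(N(-6, -5*5*(-3)) + l(1, -1))*(-74) = ((-5*5*(-3))*(-6) + (-2 + 1))*(-74) = (-25*(-3)*(-6) - 1)*(-74) = (75*(-6) - 1)*(-74) = (-450 - 1)*(-74) = -451*(-74) = 33374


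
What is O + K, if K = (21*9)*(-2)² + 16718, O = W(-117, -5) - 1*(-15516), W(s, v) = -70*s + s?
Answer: 41063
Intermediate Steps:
W(s, v) = -69*s
O = 23589 (O = -69*(-117) - 1*(-15516) = 8073 + 15516 = 23589)
K = 17474 (K = 189*4 + 16718 = 756 + 16718 = 17474)
O + K = 23589 + 17474 = 41063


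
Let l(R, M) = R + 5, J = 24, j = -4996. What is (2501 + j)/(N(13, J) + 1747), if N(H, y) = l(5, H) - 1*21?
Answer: -2495/1736 ≈ -1.4372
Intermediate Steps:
l(R, M) = 5 + R
N(H, y) = -11 (N(H, y) = (5 + 5) - 1*21 = 10 - 21 = -11)
(2501 + j)/(N(13, J) + 1747) = (2501 - 4996)/(-11 + 1747) = -2495/1736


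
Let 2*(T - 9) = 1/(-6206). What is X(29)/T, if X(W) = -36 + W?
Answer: -86884/111707 ≈ -0.77778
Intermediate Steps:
T = 111707/12412 (T = 9 + (1/2)/(-6206) = 9 + (1/2)*(-1/6206) = 9 - 1/12412 = 111707/12412 ≈ 8.9999)
X(29)/T = (-36 + 29)/(111707/12412) = -7*12412/111707 = -86884/111707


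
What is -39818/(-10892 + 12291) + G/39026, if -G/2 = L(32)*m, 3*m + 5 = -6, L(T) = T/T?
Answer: -2330890513/81896061 ≈ -28.462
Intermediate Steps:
L(T) = 1
m = -11/3 (m = -5/3 + (1/3)*(-6) = -5/3 - 2 = -11/3 ≈ -3.6667)
G = 22/3 (G = -2*(-11)/3 = -2*(-11/3) = 22/3 ≈ 7.3333)
-39818/(-10892 + 12291) + G/39026 = -39818/(-10892 + 12291) + (22/3)/39026 = -39818/1399 + (22/3)*(1/39026) = -39818*1/1399 + 11/58539 = -39818/1399 + 11/58539 = -2330890513/81896061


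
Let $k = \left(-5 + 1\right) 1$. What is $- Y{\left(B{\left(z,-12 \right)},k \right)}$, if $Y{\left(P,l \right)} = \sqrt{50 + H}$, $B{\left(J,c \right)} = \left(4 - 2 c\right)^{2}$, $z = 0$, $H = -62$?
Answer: $- 2 i \sqrt{3} \approx - 3.4641 i$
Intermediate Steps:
$k = -4$ ($k = \left(-4\right) 1 = -4$)
$Y{\left(P,l \right)} = 2 i \sqrt{3}$ ($Y{\left(P,l \right)} = \sqrt{50 - 62} = \sqrt{-12} = 2 i \sqrt{3}$)
$- Y{\left(B{\left(z,-12 \right)},k \right)} = - 2 i \sqrt{3}$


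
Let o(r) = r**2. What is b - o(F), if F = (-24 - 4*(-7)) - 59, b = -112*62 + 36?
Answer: -9933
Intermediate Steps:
b = -6908 (b = -6944 + 36 = -6908)
F = -55 (F = (-24 + 28) - 59 = 4 - 59 = -55)
b - o(F) = -6908 - 1*(-55)**2 = -6908 - 1*3025 = -6908 - 3025 = -9933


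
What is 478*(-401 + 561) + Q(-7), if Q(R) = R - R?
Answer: 76480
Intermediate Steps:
Q(R) = 0
478*(-401 + 561) + Q(-7) = 478*(-401 + 561) + 0 = 478*160 + 0 = 76480 + 0 = 76480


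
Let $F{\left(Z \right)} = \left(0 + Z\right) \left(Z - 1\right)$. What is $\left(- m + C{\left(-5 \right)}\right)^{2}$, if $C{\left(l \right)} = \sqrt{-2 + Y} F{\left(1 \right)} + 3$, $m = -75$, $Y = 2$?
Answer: $6084$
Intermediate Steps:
$F{\left(Z \right)} = Z \left(-1 + Z\right)$
$C{\left(l \right)} = 3$ ($C{\left(l \right)} = \sqrt{-2 + 2} \cdot 1 \left(-1 + 1\right) + 3 = \sqrt{0} \cdot 1 \cdot 0 + 3 = 0 \cdot 0 + 3 = 0 + 3 = 3$)
$\left(- m + C{\left(-5 \right)}\right)^{2} = \left(\left(-1\right) \left(-75\right) + 3\right)^{2} = \left(75 + 3\right)^{2} = 78^{2} = 6084$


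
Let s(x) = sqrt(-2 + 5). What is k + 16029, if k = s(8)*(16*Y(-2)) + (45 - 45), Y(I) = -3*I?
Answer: 16029 + 96*sqrt(3) ≈ 16195.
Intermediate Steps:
s(x) = sqrt(3)
k = 96*sqrt(3) (k = sqrt(3)*(16*(-3*(-2))) + (45 - 45) = sqrt(3)*(16*6) + 0 = sqrt(3)*96 + 0 = 96*sqrt(3) + 0 = 96*sqrt(3) ≈ 166.28)
k + 16029 = 96*sqrt(3) + 16029 = 16029 + 96*sqrt(3)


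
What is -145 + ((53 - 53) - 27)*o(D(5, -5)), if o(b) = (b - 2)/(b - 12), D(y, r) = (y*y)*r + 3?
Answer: -11389/67 ≈ -169.99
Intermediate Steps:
D(y, r) = 3 + r*y**2 (D(y, r) = y**2*r + 3 = r*y**2 + 3 = 3 + r*y**2)
o(b) = (-2 + b)/(-12 + b)
-145 + ((53 - 53) - 27)*o(D(5, -5)) = -145 + ((53 - 53) - 27)*((-2 + (3 - 5*5**2))/(-12 + (3 - 5*5**2))) = -145 + (0 - 27)*((-2 + (3 - 5*25))/(-12 + (3 - 5*25))) = -145 - 27*(-2 + (3 - 125))/(-12 + (3 - 125)) = -145 - 27*(-2 - 122)/(-12 - 122) = -145 - 27*(-124)/(-134) = -145 - (-27)*(-124)/134 = -145 - 27*62/67 = -145 - 1674/67 = -11389/67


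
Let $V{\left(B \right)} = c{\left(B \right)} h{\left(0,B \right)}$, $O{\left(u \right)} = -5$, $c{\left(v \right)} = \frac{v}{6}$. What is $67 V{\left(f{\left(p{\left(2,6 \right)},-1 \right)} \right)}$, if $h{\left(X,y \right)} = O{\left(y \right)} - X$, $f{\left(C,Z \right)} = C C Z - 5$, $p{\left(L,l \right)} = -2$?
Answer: $\frac{1005}{2} \approx 502.5$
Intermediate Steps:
$c{\left(v \right)} = \frac{v}{6}$ ($c{\left(v \right)} = v \frac{1}{6} = \frac{v}{6}$)
$f{\left(C,Z \right)} = -5 + Z C^{2}$ ($f{\left(C,Z \right)} = C^{2} Z - 5 = Z C^{2} - 5 = -5 + Z C^{2}$)
$h{\left(X,y \right)} = -5 - X$
$V{\left(B \right)} = - \frac{5 B}{6}$ ($V{\left(B \right)} = \frac{B}{6} \left(-5 - 0\right) = \frac{B}{6} \left(-5 + 0\right) = \frac{B}{6} \left(-5\right) = - \frac{5 B}{6}$)
$67 V{\left(f{\left(p{\left(2,6 \right)},-1 \right)} \right)} = 67 \left(- \frac{5 \left(-5 - \left(-2\right)^{2}\right)}{6}\right) = 67 \left(- \frac{5 \left(-5 - 4\right)}{6}\right) = 67 \left(\left(- \frac{5}{6}\right) \left(-9\right)\right) = 67 \cdot \frac{15}{2} = \frac{1005}{2}$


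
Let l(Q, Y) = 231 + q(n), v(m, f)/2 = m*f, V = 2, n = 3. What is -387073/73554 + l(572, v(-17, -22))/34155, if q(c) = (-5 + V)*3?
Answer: -63788161/12136410 ≈ -5.2559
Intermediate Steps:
v(m, f) = 2*f*m (v(m, f) = 2*(m*f) = 2*(f*m) = 2*f*m)
q(c) = -9 (q(c) = (-5 + 2)*3 = -3*3 = -9)
l(Q, Y) = 222 (l(Q, Y) = 231 - 9 = 222)
-387073/73554 + l(572, v(-17, -22))/34155 = -387073/73554 + 222/34155 = -387073*1/73554 + 222*(1/34155) = -387073/73554 + 74/11385 = -63788161/12136410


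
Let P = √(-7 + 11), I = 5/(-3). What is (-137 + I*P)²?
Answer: 177241/9 ≈ 19693.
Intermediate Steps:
I = -5/3 (I = 5*(-⅓) = -5/3 ≈ -1.6667)
P = 2 (P = √4 = 2)
(-137 + I*P)² = (-137 - 5/3*2)² = (-137 - 10/3)² = (-421/3)² = 177241/9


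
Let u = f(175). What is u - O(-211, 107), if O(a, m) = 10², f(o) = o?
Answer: 75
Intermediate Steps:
O(a, m) = 100
u = 175
u - O(-211, 107) = 175 - 1*100 = 175 - 100 = 75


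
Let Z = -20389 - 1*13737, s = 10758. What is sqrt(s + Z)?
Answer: 2*I*sqrt(5842) ≈ 152.87*I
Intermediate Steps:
Z = -34126 (Z = -20389 - 13737 = -34126)
sqrt(s + Z) = sqrt(10758 - 34126) = sqrt(-23368) = 2*I*sqrt(5842)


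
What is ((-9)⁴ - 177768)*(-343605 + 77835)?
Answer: 45501684390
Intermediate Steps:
((-9)⁴ - 177768)*(-343605 + 77835) = (6561 - 177768)*(-265770) = -171207*(-265770) = 45501684390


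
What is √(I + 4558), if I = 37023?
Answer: √41581 ≈ 203.91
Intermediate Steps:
√(I + 4558) = √(37023 + 4558) = √41581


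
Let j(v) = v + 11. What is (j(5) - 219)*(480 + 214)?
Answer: -140882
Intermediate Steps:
j(v) = 11 + v
(j(5) - 219)*(480 + 214) = ((11 + 5) - 219)*(480 + 214) = (16 - 219)*694 = -203*694 = -140882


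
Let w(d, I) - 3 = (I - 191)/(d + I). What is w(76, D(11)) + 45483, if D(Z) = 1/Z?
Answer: 12689894/279 ≈ 45484.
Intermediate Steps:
w(d, I) = 3 + (-191 + I)/(I + d) (w(d, I) = 3 + (I - 191)/(d + I) = 3 + (-191 + I)/(I + d))
w(76, D(11)) + 45483 = (-191 + 3*76 + 4/11)/(1/11 + 76) + 45483 = (-191 + 228 + 4*(1/11))/(1/11 + 76) + 45483 = (-191 + 228 + 4/11)/(837/11) + 45483 = (11/837)*(411/11) + 45483 = 137/279 + 45483 = 12689894/279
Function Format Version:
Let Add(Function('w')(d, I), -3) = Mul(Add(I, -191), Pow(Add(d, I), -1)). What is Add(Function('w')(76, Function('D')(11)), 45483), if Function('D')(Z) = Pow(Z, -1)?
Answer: Rational(12689894, 279) ≈ 45484.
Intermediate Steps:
Function('w')(d, I) = Add(3, Mul(Pow(Add(I, d), -1), Add(-191, I))) (Function('w')(d, I) = Add(3, Mul(Add(I, -191), Pow(Add(d, I), -1))) = Add(3, Mul(Add(-191, I), Pow(Add(I, d), -1))) = Add(3, Mul(Pow(Add(I, d), -1), Add(-191, I))))
Add(Function('w')(76, Function('D')(11)), 45483) = Add(Mul(Pow(Add(Pow(11, -1), 76), -1), Add(-191, Mul(3, 76), Mul(4, Pow(11, -1)))), 45483) = Add(Mul(Pow(Add(Rational(1, 11), 76), -1), Add(-191, 228, Mul(4, Rational(1, 11)))), 45483) = Add(Mul(Pow(Rational(837, 11), -1), Add(-191, 228, Rational(4, 11))), 45483) = Add(Mul(Rational(11, 837), Rational(411, 11)), 45483) = Add(Rational(137, 279), 45483) = Rational(12689894, 279)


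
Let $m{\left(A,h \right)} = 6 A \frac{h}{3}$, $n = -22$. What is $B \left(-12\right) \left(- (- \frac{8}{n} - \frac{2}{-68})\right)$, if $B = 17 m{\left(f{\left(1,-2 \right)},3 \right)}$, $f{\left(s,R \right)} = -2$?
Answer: $- \frac{10584}{11} \approx -962.18$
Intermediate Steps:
$m{\left(A,h \right)} = 2 A h$ ($m{\left(A,h \right)} = 6 A h \frac{1}{3} = 6 A \frac{h}{3} = 2 A h$)
$B = -204$ ($B = 17 \cdot 2 \left(-2\right) 3 = 17 \left(-12\right) = -204$)
$B \left(-12\right) \left(- (- \frac{8}{n} - \frac{2}{-68})\right) = \left(-204\right) \left(-12\right) \left(- (- \frac{8}{-22} - \frac{2}{-68})\right) = 2448 \left(- (\left(-8\right) \left(- \frac{1}{22}\right) - - \frac{1}{34})\right) = 2448 \left(- (\frac{4}{11} + \frac{1}{34})\right) = 2448 \left(\left(-1\right) \frac{147}{374}\right) = 2448 \left(- \frac{147}{374}\right) = - \frac{10584}{11}$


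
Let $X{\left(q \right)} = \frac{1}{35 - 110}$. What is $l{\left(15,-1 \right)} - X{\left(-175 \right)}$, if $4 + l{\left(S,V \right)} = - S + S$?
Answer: $- \frac{299}{75} \approx -3.9867$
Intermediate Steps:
$X{\left(q \right)} = - \frac{1}{75}$ ($X{\left(q \right)} = \frac{1}{-75} = - \frac{1}{75}$)
$l{\left(S,V \right)} = -4$ ($l{\left(S,V \right)} = -4 + \left(- S + S\right) = -4 + 0 = -4$)
$l{\left(15,-1 \right)} - X{\left(-175 \right)} = -4 - - \frac{1}{75} = -4 + \frac{1}{75} = - \frac{299}{75}$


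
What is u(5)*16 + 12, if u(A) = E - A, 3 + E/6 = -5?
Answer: -836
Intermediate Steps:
E = -48 (E = -18 + 6*(-5) = -18 - 30 = -48)
u(A) = -48 - A
u(5)*16 + 12 = (-48 - 1*5)*16 + 12 = (-48 - 5)*16 + 12 = -53*16 + 12 = -848 + 12 = -836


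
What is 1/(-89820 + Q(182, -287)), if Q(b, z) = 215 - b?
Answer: -1/89787 ≈ -1.1137e-5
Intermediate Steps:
1/(-89820 + Q(182, -287)) = 1/(-89820 + (215 - 1*182)) = 1/(-89820 + (215 - 182)) = 1/(-89820 + 33) = 1/(-89787) = -1/89787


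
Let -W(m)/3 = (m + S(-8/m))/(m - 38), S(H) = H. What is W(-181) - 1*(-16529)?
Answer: 218364924/13213 ≈ 16527.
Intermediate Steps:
W(m) = -3*(m - 8/m)/(-38 + m) (W(m) = -3*(m - 8/m)/(m - 38) = -3*(m - 8/m)/(-38 + m))
W(-181) - 1*(-16529) = 3*(8 - 1*(-181)**2)/(-181*(-38 - 181)) - 1*(-16529) = 3*(-1/181)*(8 - 1*32761)/(-219) + 16529 = 3*(-1/181)*(-1/219)*(8 - 32761) + 16529 = 3*(-1/181)*(-1/219)*(-32753) + 16529 = -32753/13213 + 16529 = 218364924/13213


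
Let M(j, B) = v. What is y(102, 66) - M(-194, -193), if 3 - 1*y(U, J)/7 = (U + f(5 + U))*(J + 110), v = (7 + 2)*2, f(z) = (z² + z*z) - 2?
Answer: -28333533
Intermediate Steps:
f(z) = -2 + 2*z² (f(z) = (z² + z²) - 2 = 2*z² - 2 = -2 + 2*z²)
v = 18 (v = 9*2 = 18)
M(j, B) = 18
y(U, J) = 21 - 7*(110 + J)*(-2 + U + 2*(5 + U)²) (y(U, J) = 21 - 7*(U + (-2 + 2*(5 + U)²))*(J + 110) = 21 - 7*(-2 + U + 2*(5 + U)²)*(110 + J) = 21 - 7*(110 + J)*(-2 + U + 2*(5 + U)²))
y(102, 66) - M(-194, -193) = (1561 - 1540*(5 + 102)² - 770*102 - 14*66*(-1 + (5 + 102)²) - 7*66*102) - 1*18 = (1561 - 1540*107² - 78540 - 14*66*(-1 + 107²) - 47124) - 18 = (1561 - 1540*11449 - 78540 - 14*66*(-1 + 11449) - 47124) - 18 = (1561 - 17631460 - 78540 - 14*66*11448 - 47124) - 18 = (1561 - 17631460 - 78540 - 10577952 - 47124) - 18 = -28333515 - 18 = -28333533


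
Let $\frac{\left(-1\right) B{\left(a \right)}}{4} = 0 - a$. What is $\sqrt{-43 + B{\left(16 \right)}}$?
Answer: $\sqrt{21} \approx 4.5826$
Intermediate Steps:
$B{\left(a \right)} = 4 a$ ($B{\left(a \right)} = - 4 \left(0 - a\right) = - 4 \left(- a\right) = 4 a$)
$\sqrt{-43 + B{\left(16 \right)}} = \sqrt{-43 + 4 \cdot 16} = \sqrt{-43 + 64} = \sqrt{21}$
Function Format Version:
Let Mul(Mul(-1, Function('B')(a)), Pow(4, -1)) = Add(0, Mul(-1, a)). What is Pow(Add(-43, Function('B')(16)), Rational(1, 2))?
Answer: Pow(21, Rational(1, 2)) ≈ 4.5826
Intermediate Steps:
Function('B')(a) = Mul(4, a) (Function('B')(a) = Mul(-4, Add(0, Mul(-1, a))) = Mul(-4, Mul(-1, a)) = Mul(4, a))
Pow(Add(-43, Function('B')(16)), Rational(1, 2)) = Pow(Add(-43, Mul(4, 16)), Rational(1, 2)) = Pow(Add(-43, 64), Rational(1, 2)) = Pow(21, Rational(1, 2))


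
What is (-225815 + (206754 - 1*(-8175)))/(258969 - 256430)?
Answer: -10886/2539 ≈ -4.2875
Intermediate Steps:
(-225815 + (206754 - 1*(-8175)))/(258969 - 256430) = (-225815 + (206754 + 8175))/2539 = (-225815 + 214929)*(1/2539) = -10886*1/2539 = -10886/2539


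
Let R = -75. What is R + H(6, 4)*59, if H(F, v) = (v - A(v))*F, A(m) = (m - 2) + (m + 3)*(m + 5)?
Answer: -21669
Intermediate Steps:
A(m) = -2 + m + (3 + m)*(5 + m) (A(m) = (-2 + m) + (3 + m)*(5 + m) = -2 + m + (3 + m)*(5 + m))
H(F, v) = F*(-13 - v² - 8*v) (H(F, v) = (v - (13 + v² + 9*v))*F = (v + (-13 - v² - 9*v))*F = (-13 - v² - 8*v)*F = F*(-13 - v² - 8*v))
R + H(6, 4)*59 = -75 - 1*6*(13 + 4² + 8*4)*59 = -75 - 1*6*(13 + 16 + 32)*59 = -75 - 1*6*61*59 = -75 - 366*59 = -75 - 21594 = -21669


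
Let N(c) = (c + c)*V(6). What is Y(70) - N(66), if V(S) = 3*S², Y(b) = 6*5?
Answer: -14226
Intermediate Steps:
Y(b) = 30
N(c) = 216*c (N(c) = (c + c)*(3*6²) = (2*c)*(3*36) = (2*c)*108 = 216*c)
Y(70) - N(66) = 30 - 216*66 = 30 - 1*14256 = 30 - 14256 = -14226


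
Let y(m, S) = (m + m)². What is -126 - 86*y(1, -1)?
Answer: -470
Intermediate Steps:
y(m, S) = 4*m² (y(m, S) = (2*m)² = 4*m²)
-126 - 86*y(1, -1) = -126 - 344*1² = -126 - 344 = -470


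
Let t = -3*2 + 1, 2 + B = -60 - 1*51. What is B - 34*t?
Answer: 57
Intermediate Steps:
B = -113 (B = -2 + (-60 - 1*51) = -2 + (-60 - 51) = -2 - 111 = -113)
t = -5 (t = -6 + 1 = -5)
B - 34*t = -113 - 34*(-5) = -113 + 170 = 57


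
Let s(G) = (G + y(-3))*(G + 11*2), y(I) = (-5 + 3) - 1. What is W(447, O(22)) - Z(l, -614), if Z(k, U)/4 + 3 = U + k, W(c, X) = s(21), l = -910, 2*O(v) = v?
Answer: 6882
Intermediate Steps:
O(v) = v/2
y(I) = -3 (y(I) = -2 - 1 = -3)
s(G) = (-3 + G)*(22 + G) (s(G) = (G - 3)*(G + 11*2) = (-3 + G)*(G + 22) = (-3 + G)*(22 + G))
W(c, X) = 774 (W(c, X) = -66 + 21² + 19*21 = -66 + 441 + 399 = 774)
Z(k, U) = -12 + 4*U + 4*k (Z(k, U) = -12 + 4*(U + k) = -12 + (4*U + 4*k) = -12 + 4*U + 4*k)
W(447, O(22)) - Z(l, -614) = 774 - (-12 + 4*(-614) + 4*(-910)) = 774 - (-12 - 2456 - 3640) = 774 - 1*(-6108) = 774 + 6108 = 6882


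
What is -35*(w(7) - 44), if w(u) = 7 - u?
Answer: 1540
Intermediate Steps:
-35*(w(7) - 44) = -35*((7 - 1*7) - 44) = -35*((7 - 7) - 44) = -35*(0 - 44) = -35*(-44) = 1540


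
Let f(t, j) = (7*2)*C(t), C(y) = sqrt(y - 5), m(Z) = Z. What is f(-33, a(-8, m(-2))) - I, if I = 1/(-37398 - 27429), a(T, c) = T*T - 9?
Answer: 1/64827 + 14*I*sqrt(38) ≈ 1.5426e-5 + 86.302*I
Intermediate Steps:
a(T, c) = -9 + T**2 (a(T, c) = T**2 - 9 = -9 + T**2)
C(y) = sqrt(-5 + y)
f(t, j) = 14*sqrt(-5 + t) (f(t, j) = (7*2)*sqrt(-5 + t) = 14*sqrt(-5 + t))
I = -1/64827 (I = 1/(-64827) = -1/64827 ≈ -1.5426e-5)
f(-33, a(-8, m(-2))) - I = 14*sqrt(-5 - 33) - 1*(-1/64827) = 14*sqrt(-38) + 1/64827 = 14*(I*sqrt(38)) + 1/64827 = 14*I*sqrt(38) + 1/64827 = 1/64827 + 14*I*sqrt(38)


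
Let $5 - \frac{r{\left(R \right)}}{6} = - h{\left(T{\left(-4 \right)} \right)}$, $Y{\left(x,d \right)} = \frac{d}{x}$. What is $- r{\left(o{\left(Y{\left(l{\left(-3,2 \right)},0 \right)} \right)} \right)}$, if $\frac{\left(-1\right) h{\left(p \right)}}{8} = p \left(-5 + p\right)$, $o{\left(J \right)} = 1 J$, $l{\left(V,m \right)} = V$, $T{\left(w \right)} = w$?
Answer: $1698$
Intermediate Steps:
$o{\left(J \right)} = J$
$h{\left(p \right)} = - 8 p \left(-5 + p\right)$
$r{\left(R \right)} = -1698$ ($r{\left(R \right)} = 30 - 6 \left(- 8 \left(-4\right) \left(5 - -4\right)\right) = 30 - 6 \left(- 8 \left(-4\right) \left(5 + 4\right)\right) = 30 - 6 \left(- 8 \left(-4\right) 9\right) = 30 - 6 \left(\left(-1\right) \left(-288\right)\right) = 30 - 1728 = -1698$)
$- r{\left(o{\left(Y{\left(l{\left(-3,2 \right)},0 \right)} \right)} \right)} = \left(-1\right) \left(-1698\right) = 1698$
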